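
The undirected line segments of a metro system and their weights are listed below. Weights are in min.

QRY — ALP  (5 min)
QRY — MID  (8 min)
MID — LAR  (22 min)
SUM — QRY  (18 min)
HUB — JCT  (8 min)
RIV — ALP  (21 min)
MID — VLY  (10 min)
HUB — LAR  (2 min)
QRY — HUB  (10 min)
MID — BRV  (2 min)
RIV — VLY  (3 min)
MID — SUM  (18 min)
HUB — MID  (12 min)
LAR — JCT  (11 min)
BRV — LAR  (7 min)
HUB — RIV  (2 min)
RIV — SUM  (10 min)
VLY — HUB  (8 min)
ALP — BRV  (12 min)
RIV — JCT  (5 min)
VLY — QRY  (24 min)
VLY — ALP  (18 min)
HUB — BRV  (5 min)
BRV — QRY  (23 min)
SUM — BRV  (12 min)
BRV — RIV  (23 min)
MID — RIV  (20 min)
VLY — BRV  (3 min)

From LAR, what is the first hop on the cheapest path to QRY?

Candidate routes:
LAR → HUB → BRV → MID → QRY: 2+5+2+8 = 17
LAR → HUB → RIV → VLY → BRV → MID → QRY: 2+2+3+3+2+8 = 20
LAR → BRV → MID → QRY: 7+2+8 = 17
LAR → HUB → QRY: 2+10 = 12
Cheapest is LAR → HUB → QRY at 12 min.
So from LAR the first move is to HUB.

HUB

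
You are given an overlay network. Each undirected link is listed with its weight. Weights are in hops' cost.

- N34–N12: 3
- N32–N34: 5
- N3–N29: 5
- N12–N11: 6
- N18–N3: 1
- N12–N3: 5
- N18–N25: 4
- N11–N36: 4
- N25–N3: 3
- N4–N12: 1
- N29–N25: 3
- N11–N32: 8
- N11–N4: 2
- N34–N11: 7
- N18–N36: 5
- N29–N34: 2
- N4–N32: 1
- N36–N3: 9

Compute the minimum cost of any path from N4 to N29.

6 hops' cost

Running Dijkstra from N4:
N4: 0
N12: 1  (via N4)
N32: 1  (via N4)
N11: 2  (via N4)
N34: 4  (via N12)
N29: 6  (via N34)
Shortest route: N4–N12–N34–N29 = 6 hops' cost.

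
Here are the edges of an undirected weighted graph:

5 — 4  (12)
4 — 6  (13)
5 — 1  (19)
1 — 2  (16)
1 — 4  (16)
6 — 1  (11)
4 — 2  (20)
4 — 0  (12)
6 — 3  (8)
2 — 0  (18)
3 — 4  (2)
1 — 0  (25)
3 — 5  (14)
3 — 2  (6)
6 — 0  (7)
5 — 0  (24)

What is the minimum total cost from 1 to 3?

18

Enumerating some paths:
1–6–3: 11+8 = 19
1–4–3: 16+2 = 18
1–2–3: 16+6 = 22
Cheapest is 1–4–3 at 18.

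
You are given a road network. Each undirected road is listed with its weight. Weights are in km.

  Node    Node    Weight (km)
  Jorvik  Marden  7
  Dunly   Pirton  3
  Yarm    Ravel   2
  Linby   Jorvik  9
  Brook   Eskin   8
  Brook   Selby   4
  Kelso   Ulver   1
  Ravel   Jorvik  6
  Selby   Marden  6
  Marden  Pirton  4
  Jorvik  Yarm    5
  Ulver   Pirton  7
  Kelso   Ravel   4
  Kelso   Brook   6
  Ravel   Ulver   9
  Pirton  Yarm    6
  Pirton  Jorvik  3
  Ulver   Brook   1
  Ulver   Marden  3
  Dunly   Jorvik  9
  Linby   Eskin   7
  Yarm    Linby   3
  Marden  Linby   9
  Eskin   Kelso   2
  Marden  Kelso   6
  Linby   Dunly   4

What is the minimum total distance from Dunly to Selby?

Running Dijkstra from Dunly:
Dunly: 0
Pirton: 3  (via Dunly)
Linby: 4  (via Dunly)
Jorvik: 6  (via Pirton)
Marden: 7  (via Pirton)
Yarm: 7  (via Linby)
Ravel: 9  (via Yarm)
Ulver: 10  (via Pirton)
Kelso: 11  (via Ulver)
Eskin: 11  (via Linby)
Brook: 11  (via Ulver)
Selby: 13  (via Marden)
Shortest route: Dunly → Pirton → Marden → Selby = 13 km.

13 km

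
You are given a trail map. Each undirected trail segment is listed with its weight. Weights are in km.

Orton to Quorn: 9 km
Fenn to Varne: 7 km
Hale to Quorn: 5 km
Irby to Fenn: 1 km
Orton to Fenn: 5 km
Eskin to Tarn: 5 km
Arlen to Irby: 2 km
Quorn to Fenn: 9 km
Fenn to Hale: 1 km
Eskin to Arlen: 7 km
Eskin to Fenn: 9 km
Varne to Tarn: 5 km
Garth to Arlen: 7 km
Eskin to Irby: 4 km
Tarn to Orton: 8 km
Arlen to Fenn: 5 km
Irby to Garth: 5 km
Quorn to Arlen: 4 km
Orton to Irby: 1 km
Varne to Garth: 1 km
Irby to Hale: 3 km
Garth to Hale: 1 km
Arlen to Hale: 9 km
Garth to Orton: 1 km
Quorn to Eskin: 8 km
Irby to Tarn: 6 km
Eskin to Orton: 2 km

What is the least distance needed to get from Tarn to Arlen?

Running Dijkstra from Tarn:
Tarn: 0
Varne: 5  (via Tarn)
Eskin: 5  (via Tarn)
Garth: 6  (via Varne)
Irby: 6  (via Tarn)
Orton: 7  (via Eskin)
Hale: 7  (via Garth)
Fenn: 7  (via Irby)
Arlen: 8  (via Irby)
Shortest route: Tarn → Irby → Arlen = 8 km.

8 km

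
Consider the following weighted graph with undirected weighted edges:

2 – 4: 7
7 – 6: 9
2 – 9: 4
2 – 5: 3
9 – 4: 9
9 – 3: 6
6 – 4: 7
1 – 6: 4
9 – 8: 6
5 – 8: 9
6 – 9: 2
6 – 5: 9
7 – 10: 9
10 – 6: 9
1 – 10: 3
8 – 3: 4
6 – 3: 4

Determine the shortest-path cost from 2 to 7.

15

Shortest distances from 2:
2: 0
5: 3  (via 2)
9: 4  (via 2)
6: 6  (via 9)
4: 7  (via 2)
1: 10  (via 6)
3: 10  (via 9)
8: 10  (via 9)
10: 13  (via 1)
7: 15  (via 6)
Shortest route: 2 → 9 → 6 → 7 = 15.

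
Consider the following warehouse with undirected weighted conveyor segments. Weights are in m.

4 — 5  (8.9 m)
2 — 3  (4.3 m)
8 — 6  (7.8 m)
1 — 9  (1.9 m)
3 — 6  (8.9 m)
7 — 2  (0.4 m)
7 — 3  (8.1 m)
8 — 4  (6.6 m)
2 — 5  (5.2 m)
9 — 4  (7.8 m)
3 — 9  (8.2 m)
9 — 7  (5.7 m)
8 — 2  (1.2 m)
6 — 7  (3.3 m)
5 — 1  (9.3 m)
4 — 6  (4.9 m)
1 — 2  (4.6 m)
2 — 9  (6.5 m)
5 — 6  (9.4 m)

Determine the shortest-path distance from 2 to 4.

7.8 m

Candidate routes:
2–8–4: 1.2+6.6 = 7.8
2–7–6–4: 0.4+3.3+4.9 = 8.6
2–7–9–4: 0.4+5.7+7.8 = 13.9
Cheapest is 2–8–4 at 7.8 m.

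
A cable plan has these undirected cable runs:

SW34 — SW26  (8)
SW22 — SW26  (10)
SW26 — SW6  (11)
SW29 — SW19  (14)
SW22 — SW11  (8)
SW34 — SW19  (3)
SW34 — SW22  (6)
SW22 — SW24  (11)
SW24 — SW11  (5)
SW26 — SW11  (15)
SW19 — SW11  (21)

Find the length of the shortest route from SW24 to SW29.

34

Compare a few routes:
SW24–SW22–SW34–SW19–SW29: 11+6+3+14 = 34
SW24–SW11–SW26–SW34–SW19–SW29: 5+15+8+3+14 = 45
SW24–SW11–SW22–SW34–SW19–SW29: 5+8+6+3+14 = 36
SW24–SW11–SW19–SW29: 5+21+14 = 40
The minimum is 34 via SW24–SW22–SW34–SW19–SW29.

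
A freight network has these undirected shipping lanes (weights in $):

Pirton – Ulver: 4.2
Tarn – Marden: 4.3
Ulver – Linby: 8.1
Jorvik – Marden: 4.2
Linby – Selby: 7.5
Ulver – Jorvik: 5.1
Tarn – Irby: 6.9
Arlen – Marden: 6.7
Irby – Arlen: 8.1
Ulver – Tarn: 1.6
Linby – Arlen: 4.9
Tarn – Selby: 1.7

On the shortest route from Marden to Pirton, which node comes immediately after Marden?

Tarn

Candidate routes:
Marden - Tarn - Ulver - Pirton: 4.3+1.6+4.2 = 10.1
Marden - Jorvik - Ulver - Pirton: 4.2+5.1+4.2 = 13.5
Marden - Arlen - Linby - Ulver - Pirton: 6.7+4.9+8.1+4.2 = 23.9
Cheapest is Marden - Tarn - Ulver - Pirton at $10.1.
So from Marden the first move is to Tarn.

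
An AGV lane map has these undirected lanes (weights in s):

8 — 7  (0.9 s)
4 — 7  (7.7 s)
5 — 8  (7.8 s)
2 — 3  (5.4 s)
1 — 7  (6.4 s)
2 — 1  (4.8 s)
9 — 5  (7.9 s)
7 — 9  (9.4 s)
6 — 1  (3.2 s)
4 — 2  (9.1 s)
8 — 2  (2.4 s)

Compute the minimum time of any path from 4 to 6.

Settle nodes by increasing distance from 4:
4: 0
7: 7.7  (via 4)
8: 8.6  (via 7)
2: 9.1  (via 4)
1: 13.9  (via 2)
3: 14.5  (via 2)
5: 16.4  (via 8)
6: 17.1  (via 1)
Shortest route: 4 → 2 → 1 → 6 = 17.1 s.

17.1 s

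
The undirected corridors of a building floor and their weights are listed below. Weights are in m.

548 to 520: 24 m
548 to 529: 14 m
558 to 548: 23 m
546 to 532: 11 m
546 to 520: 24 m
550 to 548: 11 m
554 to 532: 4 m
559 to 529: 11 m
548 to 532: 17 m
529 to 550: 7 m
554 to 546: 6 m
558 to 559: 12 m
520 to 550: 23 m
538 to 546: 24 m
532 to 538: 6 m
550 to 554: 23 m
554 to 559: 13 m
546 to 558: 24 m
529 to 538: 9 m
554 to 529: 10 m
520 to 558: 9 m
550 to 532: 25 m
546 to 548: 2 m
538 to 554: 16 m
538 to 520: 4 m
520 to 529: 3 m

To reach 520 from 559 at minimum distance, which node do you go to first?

Enumerating some paths:
559 - 529 - 520: 11+3 = 14
559 - 558 - 520: 12+9 = 21
The minimum is 14 m via 559 - 529 - 520.
So from 559 the first move is to 529.

529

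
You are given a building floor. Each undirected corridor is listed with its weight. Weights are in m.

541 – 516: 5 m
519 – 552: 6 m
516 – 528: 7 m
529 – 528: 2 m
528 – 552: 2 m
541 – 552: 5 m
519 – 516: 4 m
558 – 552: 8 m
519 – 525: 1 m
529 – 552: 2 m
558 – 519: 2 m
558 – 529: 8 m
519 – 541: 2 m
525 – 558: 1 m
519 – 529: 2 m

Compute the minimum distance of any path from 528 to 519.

Candidate routes:
528 - 552 - 519: 2+6 = 8
528 - 552 - 541 - 519: 2+5+2 = 9
528 - 529 - 519: 2+2 = 4
528 - 552 - 529 - 519: 2+2+2 = 6
The minimum is 4 m via 528 - 529 - 519.

4 m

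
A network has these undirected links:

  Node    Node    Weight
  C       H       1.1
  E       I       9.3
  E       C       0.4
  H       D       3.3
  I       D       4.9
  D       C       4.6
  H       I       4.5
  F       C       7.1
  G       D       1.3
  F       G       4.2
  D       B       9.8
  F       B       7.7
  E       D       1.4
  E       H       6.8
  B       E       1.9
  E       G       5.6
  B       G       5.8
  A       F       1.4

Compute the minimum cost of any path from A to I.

Enumerating some paths:
A - F - C - H - I: 1.4+7.1+1.1+4.5 = 14.1
A - F - G - D - I: 1.4+4.2+1.3+4.9 = 11.8
The minimum is 11.8 via A - F - G - D - I.

11.8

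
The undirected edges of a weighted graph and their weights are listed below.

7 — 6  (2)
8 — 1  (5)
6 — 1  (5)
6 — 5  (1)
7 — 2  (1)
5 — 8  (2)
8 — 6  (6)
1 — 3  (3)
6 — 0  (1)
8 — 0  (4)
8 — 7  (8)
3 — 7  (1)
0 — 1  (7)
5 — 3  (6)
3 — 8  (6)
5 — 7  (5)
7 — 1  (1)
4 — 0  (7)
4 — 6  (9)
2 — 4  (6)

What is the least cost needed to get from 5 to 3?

Candidate routes:
5–7–3: 5+1 = 6
5–6–7–3: 1+2+1 = 4
The minimum is 4 via 5–6–7–3.

4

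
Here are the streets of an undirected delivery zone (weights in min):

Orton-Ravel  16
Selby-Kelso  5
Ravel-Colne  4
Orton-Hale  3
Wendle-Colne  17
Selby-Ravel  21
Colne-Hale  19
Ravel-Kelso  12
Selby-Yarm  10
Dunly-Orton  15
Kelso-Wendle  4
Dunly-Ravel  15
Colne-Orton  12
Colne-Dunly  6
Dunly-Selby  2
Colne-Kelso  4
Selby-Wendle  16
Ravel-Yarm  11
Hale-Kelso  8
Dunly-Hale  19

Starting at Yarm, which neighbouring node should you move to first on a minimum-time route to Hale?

Enumerating some paths:
Yarm → Ravel → Colne → Kelso → Hale: 11+4+4+8 = 27
Yarm → Selby → Kelso → Hale: 10+5+8 = 23
The minimum is 23 min via Yarm → Selby → Kelso → Hale.
So from Yarm the first move is to Selby.

Selby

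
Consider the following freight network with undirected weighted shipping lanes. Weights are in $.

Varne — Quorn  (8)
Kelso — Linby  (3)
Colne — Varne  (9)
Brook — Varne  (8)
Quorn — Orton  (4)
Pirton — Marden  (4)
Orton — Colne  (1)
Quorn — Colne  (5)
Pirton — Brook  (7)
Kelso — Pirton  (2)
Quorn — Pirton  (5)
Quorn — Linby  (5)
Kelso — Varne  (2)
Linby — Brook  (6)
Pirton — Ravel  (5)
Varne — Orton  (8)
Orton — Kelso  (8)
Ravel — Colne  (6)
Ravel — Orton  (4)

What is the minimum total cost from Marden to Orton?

$13

Settle nodes by increasing distance from Marden:
Marden: 0
Pirton: 4  (via Marden)
Kelso: 6  (via Pirton)
Varne: 8  (via Kelso)
Quorn: 9  (via Pirton)
Ravel: 9  (via Pirton)
Linby: 9  (via Kelso)
Brook: 11  (via Pirton)
Orton: 13  (via Quorn)
Shortest route: Marden–Pirton–Quorn–Orton = $13.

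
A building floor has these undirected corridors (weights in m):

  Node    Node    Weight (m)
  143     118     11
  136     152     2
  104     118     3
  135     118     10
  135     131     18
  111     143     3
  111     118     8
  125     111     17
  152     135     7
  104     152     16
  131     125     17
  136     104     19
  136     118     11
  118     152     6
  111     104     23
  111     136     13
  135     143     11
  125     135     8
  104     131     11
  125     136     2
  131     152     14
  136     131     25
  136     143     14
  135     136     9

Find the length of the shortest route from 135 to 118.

10 m

Shortest distances from 135:
135: 0
152: 7  (via 135)
125: 8  (via 135)
136: 9  (via 135)
118: 10  (via 135)
Shortest route: 135–118 = 10 m.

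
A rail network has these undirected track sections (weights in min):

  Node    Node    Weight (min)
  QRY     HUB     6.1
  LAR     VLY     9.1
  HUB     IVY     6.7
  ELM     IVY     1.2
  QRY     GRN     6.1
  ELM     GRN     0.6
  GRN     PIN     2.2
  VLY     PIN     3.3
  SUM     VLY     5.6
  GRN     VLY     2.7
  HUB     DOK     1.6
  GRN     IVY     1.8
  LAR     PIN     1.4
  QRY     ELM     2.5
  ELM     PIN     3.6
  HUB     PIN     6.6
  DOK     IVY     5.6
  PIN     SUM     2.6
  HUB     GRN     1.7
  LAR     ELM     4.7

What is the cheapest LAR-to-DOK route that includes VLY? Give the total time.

10.7 min

Best LAR to VLY: LAR–PIN–VLY costing 4.7
Best VLY to DOK: VLY–GRN–HUB–DOK costing 6
Total via VLY: 4.7 + 6 = 10.7 min.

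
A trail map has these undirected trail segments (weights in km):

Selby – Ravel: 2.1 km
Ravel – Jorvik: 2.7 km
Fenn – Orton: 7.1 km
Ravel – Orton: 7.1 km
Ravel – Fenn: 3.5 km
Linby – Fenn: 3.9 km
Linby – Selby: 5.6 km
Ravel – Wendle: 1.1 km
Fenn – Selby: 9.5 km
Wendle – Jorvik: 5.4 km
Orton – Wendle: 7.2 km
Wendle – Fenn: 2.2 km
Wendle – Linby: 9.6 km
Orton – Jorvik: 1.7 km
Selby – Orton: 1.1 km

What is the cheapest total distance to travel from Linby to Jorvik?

Candidate routes:
Linby → Fenn → Wendle → Ravel → Jorvik: 3.9+2.2+1.1+2.7 = 9.9
Linby → Selby → Orton → Jorvik: 5.6+1.1+1.7 = 8.4
Linby → Fenn → Ravel → Jorvik: 3.9+3.5+2.7 = 10.1
The minimum is 8.4 km via Linby → Selby → Orton → Jorvik.

8.4 km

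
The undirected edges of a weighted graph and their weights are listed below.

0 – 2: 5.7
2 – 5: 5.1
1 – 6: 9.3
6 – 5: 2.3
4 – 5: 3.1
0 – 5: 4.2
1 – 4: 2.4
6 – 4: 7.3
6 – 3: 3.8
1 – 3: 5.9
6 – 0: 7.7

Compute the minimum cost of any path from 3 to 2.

11.2

Settle nodes by increasing distance from 3:
3: 0
6: 3.8  (via 3)
1: 5.9  (via 3)
5: 6.1  (via 6)
4: 8.3  (via 1)
0: 10.3  (via 5)
2: 11.2  (via 5)
Shortest route: 3–6–5–2 = 11.2.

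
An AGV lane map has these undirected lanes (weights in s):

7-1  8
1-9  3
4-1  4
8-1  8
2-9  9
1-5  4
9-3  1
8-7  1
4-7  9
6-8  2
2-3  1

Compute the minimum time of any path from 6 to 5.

Enumerating some paths:
6 → 8 → 7 → 1 → 5: 2+1+8+4 = 15
6 → 8 → 1 → 5: 2+8+4 = 14
Cheapest is 6 → 8 → 1 → 5 at 14 s.

14 s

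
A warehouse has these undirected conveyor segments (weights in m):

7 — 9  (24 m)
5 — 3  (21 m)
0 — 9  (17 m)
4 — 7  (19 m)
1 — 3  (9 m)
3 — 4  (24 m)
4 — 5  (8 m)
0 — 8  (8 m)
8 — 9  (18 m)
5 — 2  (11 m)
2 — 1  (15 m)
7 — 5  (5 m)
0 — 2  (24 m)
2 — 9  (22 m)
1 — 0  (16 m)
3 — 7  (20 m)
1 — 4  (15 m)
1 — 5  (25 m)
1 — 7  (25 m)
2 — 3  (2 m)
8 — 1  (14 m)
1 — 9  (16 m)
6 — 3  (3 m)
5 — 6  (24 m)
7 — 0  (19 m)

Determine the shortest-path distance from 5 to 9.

Settle nodes by increasing distance from 5:
5: 0
7: 5  (via 5)
4: 8  (via 5)
2: 11  (via 5)
3: 13  (via 2)
6: 16  (via 3)
1: 22  (via 3)
0: 24  (via 7)
9: 29  (via 7)
Shortest route: 5 → 7 → 9 = 29 m.

29 m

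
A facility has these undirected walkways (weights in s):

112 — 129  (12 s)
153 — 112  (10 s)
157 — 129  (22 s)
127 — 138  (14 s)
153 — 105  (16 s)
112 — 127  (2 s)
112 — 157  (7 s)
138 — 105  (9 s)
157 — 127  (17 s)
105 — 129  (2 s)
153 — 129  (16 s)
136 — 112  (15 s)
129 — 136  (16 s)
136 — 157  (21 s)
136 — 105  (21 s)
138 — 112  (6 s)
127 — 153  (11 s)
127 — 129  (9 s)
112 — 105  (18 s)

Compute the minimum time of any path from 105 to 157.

20 s

Enumerating some paths:
105–129–127–112–157: 2+9+2+7 = 20
105–138–112–157: 9+6+7 = 22
105–129–112–157: 2+12+7 = 21
Cheapest is 105–129–127–112–157 at 20 s.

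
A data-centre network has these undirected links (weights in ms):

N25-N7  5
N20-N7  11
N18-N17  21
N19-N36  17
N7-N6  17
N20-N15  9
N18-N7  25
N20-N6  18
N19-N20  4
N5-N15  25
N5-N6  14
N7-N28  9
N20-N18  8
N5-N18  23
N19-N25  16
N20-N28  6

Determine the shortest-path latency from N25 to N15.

25 ms

Enumerating some paths:
N25–N7–N20–N15: 5+11+9 = 25
N25–N7–N28–N20–N15: 5+9+6+9 = 29
N25–N19–N20–N15: 16+4+9 = 29
Cheapest is N25–N7–N20–N15 at 25 ms.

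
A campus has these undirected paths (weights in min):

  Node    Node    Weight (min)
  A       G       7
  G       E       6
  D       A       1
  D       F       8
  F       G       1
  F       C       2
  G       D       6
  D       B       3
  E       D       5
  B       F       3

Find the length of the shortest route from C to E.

Shortest distances from C:
C: 0
F: 2  (via C)
G: 3  (via F)
B: 5  (via F)
D: 8  (via B)
A: 9  (via D)
E: 9  (via G)
Shortest route: C → F → G → E = 9 min.

9 min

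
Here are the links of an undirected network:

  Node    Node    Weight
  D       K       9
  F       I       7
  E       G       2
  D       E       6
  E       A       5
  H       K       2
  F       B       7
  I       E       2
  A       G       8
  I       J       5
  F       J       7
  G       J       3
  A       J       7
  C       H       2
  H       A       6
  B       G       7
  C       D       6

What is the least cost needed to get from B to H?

20

Settle nodes by increasing distance from B:
B: 0
F: 7  (via B)
G: 7  (via B)
E: 9  (via G)
J: 10  (via G)
I: 11  (via E)
A: 14  (via E)
D: 15  (via E)
H: 20  (via A)
Shortest route: B–G–E–A–H = 20.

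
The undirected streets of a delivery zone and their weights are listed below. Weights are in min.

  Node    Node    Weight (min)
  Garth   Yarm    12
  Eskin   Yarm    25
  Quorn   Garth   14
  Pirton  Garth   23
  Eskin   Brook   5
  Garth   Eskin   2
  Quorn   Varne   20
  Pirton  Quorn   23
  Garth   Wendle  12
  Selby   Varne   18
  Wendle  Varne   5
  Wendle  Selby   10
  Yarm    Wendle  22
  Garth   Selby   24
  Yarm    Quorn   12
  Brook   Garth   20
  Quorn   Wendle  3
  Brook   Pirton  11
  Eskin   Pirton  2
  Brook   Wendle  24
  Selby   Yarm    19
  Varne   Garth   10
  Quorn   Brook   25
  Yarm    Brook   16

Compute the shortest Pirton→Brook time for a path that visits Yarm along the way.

32 min

Best Pirton to Yarm: Pirton → Eskin → Garth → Yarm costing 16
Shortest Yarm→Brook: Yarm → Brook = 16
Total via Yarm: 16 + 16 = 32 min.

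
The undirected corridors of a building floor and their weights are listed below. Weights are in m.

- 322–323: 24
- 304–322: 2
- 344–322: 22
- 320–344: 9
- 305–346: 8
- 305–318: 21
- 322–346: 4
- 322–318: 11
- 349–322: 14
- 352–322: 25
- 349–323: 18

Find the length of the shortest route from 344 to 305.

34 m

Shortest distances from 344:
344: 0
320: 9  (via 344)
322: 22  (via 344)
304: 24  (via 322)
346: 26  (via 322)
318: 33  (via 322)
305: 34  (via 346)
Shortest route: 344 → 322 → 346 → 305 = 34 m.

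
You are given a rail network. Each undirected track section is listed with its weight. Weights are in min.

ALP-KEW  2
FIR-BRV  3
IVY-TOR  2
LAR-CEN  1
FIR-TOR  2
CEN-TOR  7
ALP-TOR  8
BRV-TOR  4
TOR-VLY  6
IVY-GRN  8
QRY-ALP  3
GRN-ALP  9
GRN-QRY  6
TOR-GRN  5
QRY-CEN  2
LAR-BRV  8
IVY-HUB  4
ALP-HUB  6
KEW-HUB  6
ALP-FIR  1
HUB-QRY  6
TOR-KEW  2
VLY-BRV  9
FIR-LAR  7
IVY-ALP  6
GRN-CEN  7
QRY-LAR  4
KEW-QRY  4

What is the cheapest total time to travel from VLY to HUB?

12 min

Enumerating some paths:
VLY–TOR–KEW–HUB: 6+2+6 = 14
VLY–TOR–FIR–ALP–HUB: 6+2+1+6 = 15
VLY–TOR–IVY–HUB: 6+2+4 = 12
Cheapest is VLY–TOR–IVY–HUB at 12 min.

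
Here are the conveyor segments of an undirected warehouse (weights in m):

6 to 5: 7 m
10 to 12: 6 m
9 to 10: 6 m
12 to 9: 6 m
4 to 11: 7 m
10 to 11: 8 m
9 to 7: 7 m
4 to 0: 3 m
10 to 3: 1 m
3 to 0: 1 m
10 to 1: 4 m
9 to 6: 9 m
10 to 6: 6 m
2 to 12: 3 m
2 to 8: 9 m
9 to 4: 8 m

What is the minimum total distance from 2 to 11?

17 m

Shortest distances from 2:
2: 0
12: 3  (via 2)
8: 9  (via 2)
9: 9  (via 12)
10: 9  (via 12)
3: 10  (via 10)
0: 11  (via 3)
1: 13  (via 10)
4: 14  (via 0)
6: 15  (via 10)
7: 16  (via 9)
11: 17  (via 10)
Shortest route: 2–12–10–11 = 17 m.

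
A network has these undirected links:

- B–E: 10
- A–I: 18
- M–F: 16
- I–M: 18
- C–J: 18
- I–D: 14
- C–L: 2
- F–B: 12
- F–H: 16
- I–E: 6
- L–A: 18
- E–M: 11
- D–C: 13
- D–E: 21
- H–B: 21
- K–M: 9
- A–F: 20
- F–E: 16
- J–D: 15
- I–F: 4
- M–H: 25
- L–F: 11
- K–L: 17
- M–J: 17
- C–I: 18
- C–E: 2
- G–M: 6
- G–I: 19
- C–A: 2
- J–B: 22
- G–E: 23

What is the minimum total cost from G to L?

Settle nodes by increasing distance from G:
G: 0
M: 6  (via G)
K: 15  (via M)
E: 17  (via M)
C: 19  (via E)
I: 19  (via G)
A: 21  (via C)
L: 21  (via C)
Shortest route: G → M → E → C → L = 21.

21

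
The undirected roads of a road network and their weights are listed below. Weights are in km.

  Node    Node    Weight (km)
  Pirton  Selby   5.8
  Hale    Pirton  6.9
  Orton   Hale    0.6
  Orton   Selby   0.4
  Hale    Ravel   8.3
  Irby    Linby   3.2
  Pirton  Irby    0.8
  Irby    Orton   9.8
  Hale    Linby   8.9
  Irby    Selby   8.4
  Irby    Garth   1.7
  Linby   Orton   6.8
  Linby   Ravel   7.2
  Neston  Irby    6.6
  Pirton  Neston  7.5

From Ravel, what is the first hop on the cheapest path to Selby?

Hale

Enumerating some paths:
Ravel–Hale–Orton–Selby: 8.3+0.6+0.4 = 9.3
Ravel–Linby–Irby–Pirton–Selby: 7.2+3.2+0.8+5.8 = 17
Ravel–Linby–Orton–Selby: 7.2+6.8+0.4 = 14.4
Ravel–Linby–Hale–Orton–Selby: 7.2+8.9+0.6+0.4 = 17.1
The minimum is 9.3 km via Ravel–Hale–Orton–Selby.
So from Ravel the first move is to Hale.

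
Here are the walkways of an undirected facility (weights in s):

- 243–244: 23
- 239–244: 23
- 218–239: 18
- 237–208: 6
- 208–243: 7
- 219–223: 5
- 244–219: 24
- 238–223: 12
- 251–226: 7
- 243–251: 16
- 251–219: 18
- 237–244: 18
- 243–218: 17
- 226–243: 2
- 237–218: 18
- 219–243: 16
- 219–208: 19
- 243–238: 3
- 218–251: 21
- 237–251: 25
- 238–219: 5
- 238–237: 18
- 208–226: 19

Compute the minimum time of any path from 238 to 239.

Candidate routes:
238 → 243 → 244 → 239: 3+23+23 = 49
238 → 243 → 218 → 239: 3+17+18 = 38
Cheapest is 238 → 243 → 218 → 239 at 38 s.

38 s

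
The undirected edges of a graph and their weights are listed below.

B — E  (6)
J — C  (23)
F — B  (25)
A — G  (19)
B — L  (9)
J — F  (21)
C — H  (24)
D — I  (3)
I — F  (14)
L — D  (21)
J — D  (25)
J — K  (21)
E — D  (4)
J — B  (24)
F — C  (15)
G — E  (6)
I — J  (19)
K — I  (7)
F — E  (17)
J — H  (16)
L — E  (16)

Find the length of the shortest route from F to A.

42

Running Dijkstra from F:
F: 0
I: 14  (via F)
C: 15  (via F)
D: 17  (via I)
E: 17  (via F)
J: 21  (via F)
K: 21  (via I)
B: 23  (via E)
G: 23  (via E)
L: 32  (via B)
H: 37  (via J)
A: 42  (via G)
Shortest route: F → E → G → A = 42.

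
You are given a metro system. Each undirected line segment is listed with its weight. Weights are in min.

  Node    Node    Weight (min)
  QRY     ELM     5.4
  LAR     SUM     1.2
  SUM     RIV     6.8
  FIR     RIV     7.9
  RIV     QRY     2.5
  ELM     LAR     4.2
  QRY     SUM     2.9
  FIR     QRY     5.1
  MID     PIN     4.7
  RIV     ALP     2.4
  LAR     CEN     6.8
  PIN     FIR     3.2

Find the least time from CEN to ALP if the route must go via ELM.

Best CEN to ELM: CEN → LAR → ELM costing 11
Best ELM to ALP: ELM → QRY → RIV → ALP costing 10.3
Total via ELM: 11 + 10.3 = 21.3 min.

21.3 min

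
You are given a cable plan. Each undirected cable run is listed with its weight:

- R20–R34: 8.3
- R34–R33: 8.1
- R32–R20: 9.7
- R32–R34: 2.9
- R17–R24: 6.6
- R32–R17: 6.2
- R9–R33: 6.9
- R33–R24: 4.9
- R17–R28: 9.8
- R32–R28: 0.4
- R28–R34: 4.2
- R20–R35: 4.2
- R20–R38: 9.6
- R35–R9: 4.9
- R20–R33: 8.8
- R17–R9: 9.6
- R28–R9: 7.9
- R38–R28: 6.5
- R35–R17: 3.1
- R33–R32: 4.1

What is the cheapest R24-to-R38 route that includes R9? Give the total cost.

Shortest R24→R9: R24 → R33 → R9 = 11.8
Best R9 to R38: R9 → R28 → R38 costing 14.4
Total via R9: 11.8 + 14.4 = 26.2.

26.2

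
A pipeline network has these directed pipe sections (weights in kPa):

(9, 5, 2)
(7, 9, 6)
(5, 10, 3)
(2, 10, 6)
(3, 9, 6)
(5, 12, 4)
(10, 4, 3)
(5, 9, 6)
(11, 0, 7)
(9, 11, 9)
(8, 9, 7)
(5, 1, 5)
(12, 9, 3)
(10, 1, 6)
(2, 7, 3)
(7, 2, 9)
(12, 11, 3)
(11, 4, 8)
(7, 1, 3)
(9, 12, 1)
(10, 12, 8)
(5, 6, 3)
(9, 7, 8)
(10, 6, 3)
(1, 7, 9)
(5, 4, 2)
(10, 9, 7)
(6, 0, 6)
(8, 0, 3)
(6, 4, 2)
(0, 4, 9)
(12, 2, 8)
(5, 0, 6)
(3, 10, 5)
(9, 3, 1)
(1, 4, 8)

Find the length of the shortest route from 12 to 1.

10 kPa

Settle nodes by increasing distance from 12:
12: 0
9: 3  (via 12)
11: 3  (via 12)
3: 4  (via 9)
5: 5  (via 9)
4: 7  (via 5)
2: 8  (via 12)
6: 8  (via 5)
10: 8  (via 5)
0: 10  (via 11)
1: 10  (via 5)
Shortest route: 12 → 9 → 5 → 1 = 10 kPa.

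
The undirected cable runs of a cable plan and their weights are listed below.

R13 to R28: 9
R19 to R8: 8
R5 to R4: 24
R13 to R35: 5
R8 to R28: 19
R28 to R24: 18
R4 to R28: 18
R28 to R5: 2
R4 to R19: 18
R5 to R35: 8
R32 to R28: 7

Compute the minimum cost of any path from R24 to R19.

Shortest distances from R24:
R24: 0
R28: 18  (via R24)
R5: 20  (via R28)
R32: 25  (via R28)
R13: 27  (via R28)
R35: 28  (via R5)
R4: 36  (via R28)
R8: 37  (via R28)
R19: 45  (via R8)
Shortest route: R24–R28–R8–R19 = 45.

45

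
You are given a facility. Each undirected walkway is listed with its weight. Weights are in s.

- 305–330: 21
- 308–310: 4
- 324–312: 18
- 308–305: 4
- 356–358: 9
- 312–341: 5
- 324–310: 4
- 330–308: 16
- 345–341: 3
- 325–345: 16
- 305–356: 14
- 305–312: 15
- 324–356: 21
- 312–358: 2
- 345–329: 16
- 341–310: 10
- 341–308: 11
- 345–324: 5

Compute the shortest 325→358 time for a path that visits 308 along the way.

47 s

Shortest 325→308: 325–345–324–310–308 = 29
Shortest 308→358: 308–341–312–358 = 18
Total via 308: 29 + 18 = 47 s.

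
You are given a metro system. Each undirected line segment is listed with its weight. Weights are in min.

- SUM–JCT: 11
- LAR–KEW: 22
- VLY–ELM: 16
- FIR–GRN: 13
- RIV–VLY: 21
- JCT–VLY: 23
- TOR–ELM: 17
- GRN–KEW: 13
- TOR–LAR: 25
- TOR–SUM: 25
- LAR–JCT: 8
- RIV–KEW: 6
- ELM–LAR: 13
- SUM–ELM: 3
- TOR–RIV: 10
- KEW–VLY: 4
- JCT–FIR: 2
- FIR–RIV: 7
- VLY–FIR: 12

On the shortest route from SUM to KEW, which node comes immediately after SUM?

Compare a few routes:
SUM - ELM - VLY - KEW: 3+16+4 = 23
SUM - JCT - FIR - RIV - KEW: 11+2+7+6 = 26
SUM - JCT - FIR - VLY - KEW: 11+2+12+4 = 29
The minimum is 23 min via SUM - ELM - VLY - KEW.
So from SUM the first move is to ELM.

ELM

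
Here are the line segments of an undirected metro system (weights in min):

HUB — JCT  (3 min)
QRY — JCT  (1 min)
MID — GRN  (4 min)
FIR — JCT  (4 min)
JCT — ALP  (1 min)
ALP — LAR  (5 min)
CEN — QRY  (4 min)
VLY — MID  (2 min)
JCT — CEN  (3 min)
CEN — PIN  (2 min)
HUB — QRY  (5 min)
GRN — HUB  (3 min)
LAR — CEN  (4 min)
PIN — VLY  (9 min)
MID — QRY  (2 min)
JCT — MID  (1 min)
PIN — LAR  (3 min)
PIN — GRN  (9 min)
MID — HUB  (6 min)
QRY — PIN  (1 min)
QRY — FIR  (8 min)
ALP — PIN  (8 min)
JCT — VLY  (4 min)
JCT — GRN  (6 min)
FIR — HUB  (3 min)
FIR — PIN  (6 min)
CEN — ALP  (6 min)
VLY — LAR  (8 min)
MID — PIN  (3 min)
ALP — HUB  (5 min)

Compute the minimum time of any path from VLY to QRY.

Compare a few routes:
VLY → JCT → MID → QRY: 4+1+2 = 7
VLY → JCT → QRY: 4+1 = 5
VLY → MID → PIN → QRY: 2+3+1 = 6
VLY → MID → QRY: 2+2 = 4
Cheapest is VLY → MID → QRY at 4 min.

4 min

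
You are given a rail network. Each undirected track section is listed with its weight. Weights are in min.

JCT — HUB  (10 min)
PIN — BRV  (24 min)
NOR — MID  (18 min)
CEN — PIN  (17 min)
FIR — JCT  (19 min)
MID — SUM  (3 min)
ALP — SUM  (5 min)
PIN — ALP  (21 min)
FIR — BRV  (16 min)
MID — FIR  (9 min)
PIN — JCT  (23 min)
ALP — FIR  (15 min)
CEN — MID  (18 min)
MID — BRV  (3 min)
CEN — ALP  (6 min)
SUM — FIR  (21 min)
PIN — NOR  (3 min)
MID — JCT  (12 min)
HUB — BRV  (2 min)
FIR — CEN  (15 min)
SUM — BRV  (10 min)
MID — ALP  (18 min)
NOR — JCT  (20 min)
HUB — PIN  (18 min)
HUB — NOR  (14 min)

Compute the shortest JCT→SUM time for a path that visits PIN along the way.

Best JCT to PIN: JCT → PIN costing 23
Shortest PIN→SUM: PIN → NOR → MID → SUM = 24
Total via PIN: 23 + 24 = 47 min.

47 min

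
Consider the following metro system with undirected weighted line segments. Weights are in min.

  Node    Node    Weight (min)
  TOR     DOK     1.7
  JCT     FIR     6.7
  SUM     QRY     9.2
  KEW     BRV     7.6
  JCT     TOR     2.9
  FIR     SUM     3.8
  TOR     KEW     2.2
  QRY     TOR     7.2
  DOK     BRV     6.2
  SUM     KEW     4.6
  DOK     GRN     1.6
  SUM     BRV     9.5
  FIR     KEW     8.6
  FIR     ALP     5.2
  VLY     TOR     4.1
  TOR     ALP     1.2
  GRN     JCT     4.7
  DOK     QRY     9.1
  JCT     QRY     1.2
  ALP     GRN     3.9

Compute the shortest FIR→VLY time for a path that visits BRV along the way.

25.3 min

Best FIR to BRV: FIR → SUM → BRV costing 13.3
Best BRV to VLY: BRV → DOK → TOR → VLY costing 12
Total via BRV: 13.3 + 12 = 25.3 min.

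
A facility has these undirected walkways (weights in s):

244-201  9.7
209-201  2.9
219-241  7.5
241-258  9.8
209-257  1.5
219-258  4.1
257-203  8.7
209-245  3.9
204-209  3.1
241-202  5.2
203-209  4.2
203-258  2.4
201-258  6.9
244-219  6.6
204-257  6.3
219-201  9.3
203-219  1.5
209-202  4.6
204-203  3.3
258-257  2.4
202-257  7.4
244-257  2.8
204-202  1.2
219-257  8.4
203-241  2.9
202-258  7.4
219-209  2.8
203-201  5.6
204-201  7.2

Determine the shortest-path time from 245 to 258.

Shortest distances from 245:
245: 0
209: 3.9  (via 245)
257: 5.4  (via 209)
219: 6.7  (via 209)
201: 6.8  (via 209)
204: 7  (via 209)
258: 7.8  (via 257)
Shortest route: 245–209–257–258 = 7.8 s.

7.8 s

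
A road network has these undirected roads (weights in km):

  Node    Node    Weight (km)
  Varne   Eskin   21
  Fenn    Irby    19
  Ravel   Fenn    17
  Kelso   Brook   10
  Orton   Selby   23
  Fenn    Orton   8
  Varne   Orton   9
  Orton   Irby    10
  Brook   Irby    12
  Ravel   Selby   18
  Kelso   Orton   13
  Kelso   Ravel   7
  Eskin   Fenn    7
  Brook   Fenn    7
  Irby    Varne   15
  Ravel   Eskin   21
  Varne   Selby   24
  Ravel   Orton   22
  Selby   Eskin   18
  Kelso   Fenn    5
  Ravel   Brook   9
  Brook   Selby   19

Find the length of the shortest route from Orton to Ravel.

20 km

Enumerating some paths:
Orton–Fenn–Brook–Ravel: 8+7+9 = 24
Orton–Ravel: 22 = 22
Orton–Kelso–Ravel: 13+7 = 20
The minimum is 20 km via Orton–Kelso–Ravel.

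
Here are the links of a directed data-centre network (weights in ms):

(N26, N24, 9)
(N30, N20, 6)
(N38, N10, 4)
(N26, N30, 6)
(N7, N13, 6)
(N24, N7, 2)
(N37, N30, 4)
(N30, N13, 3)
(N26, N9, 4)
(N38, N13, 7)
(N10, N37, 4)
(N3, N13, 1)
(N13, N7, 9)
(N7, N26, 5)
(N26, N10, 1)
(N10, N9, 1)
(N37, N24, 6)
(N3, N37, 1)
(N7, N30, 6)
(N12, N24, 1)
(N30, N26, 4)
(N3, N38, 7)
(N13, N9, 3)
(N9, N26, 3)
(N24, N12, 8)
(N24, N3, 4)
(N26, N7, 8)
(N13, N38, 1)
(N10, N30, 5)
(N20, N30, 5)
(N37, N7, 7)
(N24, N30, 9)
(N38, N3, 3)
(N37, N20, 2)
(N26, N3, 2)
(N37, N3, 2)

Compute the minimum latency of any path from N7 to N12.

22 ms

Enumerating some paths:
N7–N26–N24–N12: 5+9+8 = 22
N7–N26–N10–N37–N24–N12: 5+1+4+6+8 = 24
The minimum is 22 ms via N7–N26–N24–N12.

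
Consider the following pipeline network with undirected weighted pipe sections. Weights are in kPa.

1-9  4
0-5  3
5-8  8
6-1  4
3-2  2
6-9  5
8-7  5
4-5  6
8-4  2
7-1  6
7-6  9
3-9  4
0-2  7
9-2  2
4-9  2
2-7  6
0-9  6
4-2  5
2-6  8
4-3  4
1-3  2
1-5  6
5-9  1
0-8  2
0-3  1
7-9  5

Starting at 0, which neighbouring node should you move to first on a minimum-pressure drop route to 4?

8

Candidate routes:
0 - 8 - 4: 2+2 = 4
0 - 3 - 4: 1+4 = 5
The minimum is 4 kPa via 0 - 8 - 4.
So from 0 the first move is to 8.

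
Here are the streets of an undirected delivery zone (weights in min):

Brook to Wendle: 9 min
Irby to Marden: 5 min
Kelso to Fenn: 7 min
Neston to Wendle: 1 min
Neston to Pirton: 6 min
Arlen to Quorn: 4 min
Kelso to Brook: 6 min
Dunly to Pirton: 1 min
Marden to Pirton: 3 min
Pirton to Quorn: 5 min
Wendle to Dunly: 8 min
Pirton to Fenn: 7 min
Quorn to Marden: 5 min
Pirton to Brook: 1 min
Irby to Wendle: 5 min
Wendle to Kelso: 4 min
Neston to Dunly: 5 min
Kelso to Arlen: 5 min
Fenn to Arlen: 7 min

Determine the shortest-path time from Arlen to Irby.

Compare a few routes:
Arlen → Quorn → Pirton → Marden → Irby: 4+5+3+5 = 17
Arlen → Quorn → Pirton → Dunly → Neston → Wendle → Irby: 4+5+1+5+1+5 = 21
Arlen → Kelso → Brook → Pirton → Marden → Irby: 5+6+1+3+5 = 20
Arlen → Quorn → Marden → Irby: 4+5+5 = 14
Cheapest is Arlen → Quorn → Marden → Irby at 14 min.

14 min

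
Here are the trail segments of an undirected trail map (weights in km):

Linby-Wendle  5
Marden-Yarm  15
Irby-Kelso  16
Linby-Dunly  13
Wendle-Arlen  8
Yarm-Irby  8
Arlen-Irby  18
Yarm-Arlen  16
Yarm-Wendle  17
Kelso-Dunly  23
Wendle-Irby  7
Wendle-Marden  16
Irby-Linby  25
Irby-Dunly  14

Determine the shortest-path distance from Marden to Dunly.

Settle nodes by increasing distance from Marden:
Marden: 0
Yarm: 15  (via Marden)
Wendle: 16  (via Marden)
Linby: 21  (via Wendle)
Irby: 23  (via Yarm)
Arlen: 24  (via Wendle)
Dunly: 34  (via Linby)
Shortest route: Marden–Wendle–Linby–Dunly = 34 km.

34 km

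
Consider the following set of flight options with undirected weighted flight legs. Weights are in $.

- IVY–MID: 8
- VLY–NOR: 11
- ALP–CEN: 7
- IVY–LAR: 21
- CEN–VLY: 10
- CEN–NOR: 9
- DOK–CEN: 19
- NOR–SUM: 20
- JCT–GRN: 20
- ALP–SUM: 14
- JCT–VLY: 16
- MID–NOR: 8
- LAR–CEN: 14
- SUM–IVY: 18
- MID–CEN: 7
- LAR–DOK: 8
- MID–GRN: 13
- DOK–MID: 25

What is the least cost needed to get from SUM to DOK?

$40

Shortest distances from SUM:
SUM: 0
ALP: 14  (via SUM)
IVY: 18  (via SUM)
NOR: 20  (via SUM)
CEN: 21  (via ALP)
MID: 26  (via IVY)
VLY: 31  (via NOR)
LAR: 35  (via CEN)
GRN: 39  (via MID)
DOK: 40  (via CEN)
Shortest route: SUM–ALP–CEN–DOK = $40.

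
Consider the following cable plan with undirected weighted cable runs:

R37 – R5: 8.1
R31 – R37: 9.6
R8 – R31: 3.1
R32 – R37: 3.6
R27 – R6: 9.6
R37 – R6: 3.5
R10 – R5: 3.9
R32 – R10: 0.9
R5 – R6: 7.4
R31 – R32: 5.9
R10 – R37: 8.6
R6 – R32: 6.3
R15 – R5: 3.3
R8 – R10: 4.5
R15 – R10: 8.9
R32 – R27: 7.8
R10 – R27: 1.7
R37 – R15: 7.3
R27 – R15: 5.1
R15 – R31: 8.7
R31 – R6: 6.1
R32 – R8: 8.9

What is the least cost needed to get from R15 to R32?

Settle nodes by increasing distance from R15:
R15: 0
R5: 3.3  (via R15)
R27: 5.1  (via R15)
R10: 6.8  (via R27)
R37: 7.3  (via R15)
R32: 7.7  (via R10)
Shortest route: R15 → R27 → R10 → R32 = 7.7.

7.7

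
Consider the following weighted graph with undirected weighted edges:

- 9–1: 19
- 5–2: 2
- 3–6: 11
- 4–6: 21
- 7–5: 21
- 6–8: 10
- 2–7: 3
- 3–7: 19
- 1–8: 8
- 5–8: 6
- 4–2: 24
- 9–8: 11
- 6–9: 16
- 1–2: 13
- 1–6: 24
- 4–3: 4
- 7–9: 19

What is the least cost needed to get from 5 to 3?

24

Compare a few routes:
5 → 8 → 6 → 3: 6+10+11 = 27
5 → 2 → 7 → 3: 2+3+19 = 24
The minimum is 24 via 5 → 2 → 7 → 3.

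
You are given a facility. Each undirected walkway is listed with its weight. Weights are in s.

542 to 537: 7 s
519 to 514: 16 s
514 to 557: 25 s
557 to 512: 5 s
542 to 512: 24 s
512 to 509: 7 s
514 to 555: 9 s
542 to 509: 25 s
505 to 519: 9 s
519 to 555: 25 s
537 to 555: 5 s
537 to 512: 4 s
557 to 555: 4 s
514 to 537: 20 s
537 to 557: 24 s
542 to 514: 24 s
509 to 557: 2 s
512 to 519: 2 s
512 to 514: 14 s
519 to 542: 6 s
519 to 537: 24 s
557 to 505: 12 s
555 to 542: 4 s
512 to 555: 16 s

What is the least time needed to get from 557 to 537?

9 s

Settle nodes by increasing distance from 557:
557: 0
509: 2  (via 557)
555: 4  (via 557)
512: 5  (via 557)
519: 7  (via 512)
542: 8  (via 555)
537: 9  (via 555)
Shortest route: 557 → 555 → 537 = 9 s.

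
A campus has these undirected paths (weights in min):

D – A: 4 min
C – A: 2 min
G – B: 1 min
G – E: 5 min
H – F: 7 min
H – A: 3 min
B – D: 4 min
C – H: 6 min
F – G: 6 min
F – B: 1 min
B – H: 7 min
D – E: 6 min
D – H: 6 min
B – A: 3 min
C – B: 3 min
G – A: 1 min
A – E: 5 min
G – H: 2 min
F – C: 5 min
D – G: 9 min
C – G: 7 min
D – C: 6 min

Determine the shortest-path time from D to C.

Compare a few routes:
D–B–C: 4+3 = 7
D–B–G–A–C: 4+1+1+2 = 8
D–C: 6 = 6
D–A–G–B–C: 4+1+1+3 = 9
Cheapest is D–C at 6 min.

6 min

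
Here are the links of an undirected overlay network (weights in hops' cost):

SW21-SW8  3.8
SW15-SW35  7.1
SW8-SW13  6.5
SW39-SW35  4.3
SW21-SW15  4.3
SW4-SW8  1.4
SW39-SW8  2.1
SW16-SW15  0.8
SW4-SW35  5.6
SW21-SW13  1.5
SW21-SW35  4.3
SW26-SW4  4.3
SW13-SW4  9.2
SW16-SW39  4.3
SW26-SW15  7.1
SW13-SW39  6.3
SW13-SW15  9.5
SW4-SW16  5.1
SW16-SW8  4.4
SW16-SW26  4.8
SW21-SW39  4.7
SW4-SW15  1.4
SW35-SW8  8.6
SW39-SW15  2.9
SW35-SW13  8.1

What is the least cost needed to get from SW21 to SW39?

4.7 hops' cost

Compare a few routes:
SW21 - SW8 - SW39: 3.8+2.1 = 5.9
SW21 - SW39: 4.7 = 4.7
SW21 - SW15 - SW39: 4.3+2.9 = 7.2
Cheapest is SW21 - SW39 at 4.7 hops' cost.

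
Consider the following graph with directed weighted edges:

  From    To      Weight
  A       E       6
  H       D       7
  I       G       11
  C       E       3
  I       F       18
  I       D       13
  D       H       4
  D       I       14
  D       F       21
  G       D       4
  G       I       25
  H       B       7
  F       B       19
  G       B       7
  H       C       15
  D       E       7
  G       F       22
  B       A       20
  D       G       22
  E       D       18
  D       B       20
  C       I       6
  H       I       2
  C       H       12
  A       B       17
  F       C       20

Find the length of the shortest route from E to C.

37

Settle nodes by increasing distance from E:
E: 0
D: 18  (via E)
H: 22  (via D)
I: 24  (via H)
B: 29  (via H)
G: 35  (via I)
C: 37  (via H)
Shortest route: E → D → H → C = 37.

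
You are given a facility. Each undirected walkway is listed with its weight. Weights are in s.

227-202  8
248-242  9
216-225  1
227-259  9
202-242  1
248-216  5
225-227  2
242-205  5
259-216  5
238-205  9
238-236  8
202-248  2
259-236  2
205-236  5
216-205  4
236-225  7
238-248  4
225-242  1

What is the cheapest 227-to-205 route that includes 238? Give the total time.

Best 227 to 238: 227 → 225 → 242 → 202 → 248 → 238 costing 10
Best 238 to 205: 238 → 205 costing 9
Total via 238: 10 + 9 = 19 s.

19 s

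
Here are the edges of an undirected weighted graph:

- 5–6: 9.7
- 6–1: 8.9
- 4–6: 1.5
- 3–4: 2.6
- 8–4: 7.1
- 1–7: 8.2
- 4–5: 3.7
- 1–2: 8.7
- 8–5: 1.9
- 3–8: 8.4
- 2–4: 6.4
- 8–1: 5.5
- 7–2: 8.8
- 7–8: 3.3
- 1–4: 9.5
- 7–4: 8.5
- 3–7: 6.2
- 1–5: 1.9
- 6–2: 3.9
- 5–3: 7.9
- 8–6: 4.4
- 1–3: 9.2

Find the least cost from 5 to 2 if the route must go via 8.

10.2

Shortest 5→8: 5 → 8 = 1.9
Shortest 8→2: 8 → 6 → 2 = 8.3
Total via 8: 1.9 + 8.3 = 10.2.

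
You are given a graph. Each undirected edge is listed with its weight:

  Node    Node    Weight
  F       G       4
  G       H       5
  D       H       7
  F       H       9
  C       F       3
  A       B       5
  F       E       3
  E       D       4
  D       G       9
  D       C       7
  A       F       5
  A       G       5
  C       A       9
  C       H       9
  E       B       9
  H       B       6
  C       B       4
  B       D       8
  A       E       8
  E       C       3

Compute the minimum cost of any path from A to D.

12

Enumerating some paths:
A → E → D: 8+4 = 12
A → B → D: 5+8 = 13
The minimum is 12 via A → E → D.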